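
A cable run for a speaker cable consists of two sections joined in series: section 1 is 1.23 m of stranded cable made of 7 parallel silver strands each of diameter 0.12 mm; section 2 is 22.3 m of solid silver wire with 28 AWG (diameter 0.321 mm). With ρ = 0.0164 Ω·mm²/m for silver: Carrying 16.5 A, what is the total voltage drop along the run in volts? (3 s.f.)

ρ = 0.0164 Ω·mm²/m = 1.64×10^-8 Ω·m
Section 1: A_strand = π(6.0000e-05)² = 1.131e-08 m²; R₁ = ρL/(N·A_s) = (1.64×10^-8)(1.23)/(7×1.131e-08) = 0.2548 Ω
Section 2: A = π(0.321/2 mm)² = π(1.6050e-04 m)² = 8.093e-08 m²
R₂ = (1.64×10^-8)(22.3)/(8.093e-08) = 4.519 Ω
R = R₁ + R₂ = 4.774 Ω
V = IR = 16.5 × 4.774 = 78.8 V

78.8 V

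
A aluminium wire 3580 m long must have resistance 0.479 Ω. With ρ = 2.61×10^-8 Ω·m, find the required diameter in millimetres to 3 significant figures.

A = ρL/R = (2.61×10^-8)(3580)/(0.479) = 1.951e-04 m²
d = 2√(A/π) = 1.576e-02 m = 15.8 mm

15.8 mm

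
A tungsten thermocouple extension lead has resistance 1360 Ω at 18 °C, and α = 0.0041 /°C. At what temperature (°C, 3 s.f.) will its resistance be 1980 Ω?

129 °C

R = R₀(1 + α(T − T₀)) ⇒ T = T₀ + (R/R₀ − 1)/α
T = 18 + (1980/1360 − 1)/0.0041 = 18 + (0.4559)/0.0041 = 129 °C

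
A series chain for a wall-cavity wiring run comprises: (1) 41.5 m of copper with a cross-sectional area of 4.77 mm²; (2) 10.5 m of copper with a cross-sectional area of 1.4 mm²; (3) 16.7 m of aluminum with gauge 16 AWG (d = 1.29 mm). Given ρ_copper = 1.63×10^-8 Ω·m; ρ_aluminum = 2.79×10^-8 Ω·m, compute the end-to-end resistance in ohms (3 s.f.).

Seg 1: A = 4.77 mm² = 4.770e-06 m²
R_1 = (1.63×10^-8)(41.5)/(4.770e-06) = 0.1418 Ω
Seg 2: A = 1.4 mm² = 1.400e-06 m²
R_2 = (1.63×10^-8)(10.5)/(1.400e-06) = 0.1222 Ω
Seg 3: A = π(1.29/2 mm)² = π(6.4500e-04 m)² = 1.307e-06 m²
R_3 = (2.79×10^-8)(16.7)/(1.307e-06) = 0.3565 Ω
R_total = R_1 + R_2 + R_3 = 0.621 Ω

0.621 Ω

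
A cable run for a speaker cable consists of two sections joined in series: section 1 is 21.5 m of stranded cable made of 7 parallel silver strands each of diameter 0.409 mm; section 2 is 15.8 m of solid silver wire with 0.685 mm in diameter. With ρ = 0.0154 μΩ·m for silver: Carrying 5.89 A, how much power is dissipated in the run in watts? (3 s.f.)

35.4 W

ρ = 0.0154 μΩ·m = 1.54×10^-8 Ω·m
Section 1: A_strand = π(2.0450e-04)² = 1.314e-07 m²; R₁ = ρL/(N·A_s) = (1.54×10^-8)(21.5)/(7×1.314e-07) = 0.36 Ω
Section 2: A = π(d/2)² = π(3.4250e-04 m)² = 3.685e-07 m²
R₂ = (1.54×10^-8)(15.8)/(3.685e-07) = 0.6602 Ω
R = R₁ + R₂ = 1.02 Ω
P = I²R = (5.89)² × 1.02 = 35.4 W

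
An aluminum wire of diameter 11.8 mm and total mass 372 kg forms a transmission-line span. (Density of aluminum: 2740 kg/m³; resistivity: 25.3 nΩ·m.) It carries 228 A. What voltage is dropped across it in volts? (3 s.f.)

ρ = 25.3 nΩ·m = 2.53×10^-8 Ω·m
A = π(d/2)² = π(5.9000e-03 m)² = 1.0936e-04 m²
L = m/(density·A) = 372/(2740×1.0936e-04) = 1241 m
R = ρL/A = (2.53×10^-8)(1241)/(1.0936e-04) = 0.2872 Ω
V = IR = 228 × 0.2872 = 65.5 V

65.5 V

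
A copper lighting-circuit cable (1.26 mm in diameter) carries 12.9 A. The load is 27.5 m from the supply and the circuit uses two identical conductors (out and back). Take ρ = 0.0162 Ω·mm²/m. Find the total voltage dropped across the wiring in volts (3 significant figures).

ρ = 0.0162 Ω·mm²/m = 1.62×10^-8 Ω·m
A = π(d/2)² = π(6.3000e-04 m)² = 1.247e-06 m²
Total conductor length (both ways) L = 2 × 27.5 = 55 m
R = ρL/A = (1.62×10^-8)(55)/(1.247e-06) = 0.7146 Ω
V = IR = 12.9 × 0.7146 = 9.22 V

9.22 V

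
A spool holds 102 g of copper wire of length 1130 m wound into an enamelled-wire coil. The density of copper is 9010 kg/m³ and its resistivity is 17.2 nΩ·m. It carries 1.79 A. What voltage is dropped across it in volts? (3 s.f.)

ρ = 17.2 nΩ·m = 1.72×10^-8 Ω·m
A = m/(density·L) = 0.102/(9010×1130) = 1.0018e-08 m²
R = ρL/A = (1.72×10^-8)(1130)/(1.0018e-08) = 1940 Ω
V = IR = 1.79 × 1940 = 3470 V

3470 V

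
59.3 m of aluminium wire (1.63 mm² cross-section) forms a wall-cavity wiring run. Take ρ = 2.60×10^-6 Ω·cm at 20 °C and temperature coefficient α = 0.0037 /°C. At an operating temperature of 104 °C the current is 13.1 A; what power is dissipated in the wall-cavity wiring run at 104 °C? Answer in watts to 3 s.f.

213 W

ρ = 2.60×10^-6 Ω·cm = 2.60×10^-8 Ω·m
A = 1.63 mm² = 1.630e-06 m²
R₍20₎ = ρL/A = (2.60×10^-8)(59.3)/(1.630e-06) = 0.9459 Ω
R₍104₎ = R₍20₎(1 + αΔT) = 0.9459 × (1 + 0.0037×84) = 1.24 Ω
P = I²R = (13.1)² × 1.24 = 213 W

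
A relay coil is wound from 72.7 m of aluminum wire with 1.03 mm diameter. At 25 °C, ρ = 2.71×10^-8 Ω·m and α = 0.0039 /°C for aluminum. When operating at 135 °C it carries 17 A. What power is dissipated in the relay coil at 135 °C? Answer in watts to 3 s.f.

976 W

A = π(d/2)² = π(5.1500e-04 m)² = 8.332e-07 m²
R₍25₎ = ρL/A = (2.71×10^-8)(72.7)/(8.332e-07) = 2.365 Ω
R₍135₎ = R₍25₎(1 + αΔT) = 2.365 × (1 + 0.0039×110) = 3.379 Ω
P = I²R = (17)² × 3.379 = 976 W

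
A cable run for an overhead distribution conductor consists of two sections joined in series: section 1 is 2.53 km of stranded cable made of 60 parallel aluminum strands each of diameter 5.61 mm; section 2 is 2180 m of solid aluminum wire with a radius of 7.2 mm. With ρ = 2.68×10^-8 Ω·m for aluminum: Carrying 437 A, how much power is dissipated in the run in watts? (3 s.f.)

Section 1: A_strand = π(2.8050e-03)² = 2.472e-05 m²; R₁ = ρL/(N·A_s) = (2.68×10^-8)(2530)/(60×2.472e-05) = 0.04572 Ω
Section 2: A = πr² = π(7.2000e-03 m)² = 1.629e-04 m²
R₂ = (2.68×10^-8)(2180)/(1.629e-04) = 0.3587 Ω
R = R₁ + R₂ = 0.4045 Ω
P = I²R = (437)² × 0.4045 = 77200 W

77200 W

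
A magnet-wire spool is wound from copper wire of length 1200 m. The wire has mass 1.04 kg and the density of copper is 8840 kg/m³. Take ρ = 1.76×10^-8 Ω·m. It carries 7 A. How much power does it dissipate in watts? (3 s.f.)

10600 W

A = m/(density·L) = 1.04/(8840×1200) = 9.8039e-08 m²
R = ρL/A = (1.76×10^-8)(1200)/(9.8039e-08) = 215.4 Ω
P = I²R = (7)² × 215.4 = 10600 W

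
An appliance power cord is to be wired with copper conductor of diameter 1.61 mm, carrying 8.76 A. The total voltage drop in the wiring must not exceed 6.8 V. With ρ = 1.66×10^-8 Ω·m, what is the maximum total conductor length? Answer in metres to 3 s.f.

95.2 m

A = π(d/2)² = π(8.0500e-04 m)² = 2.036e-06 m²
L_max = V_max·A/(1·ρI) = (6.8)(2.036e-06)/(1.66×10^-8×8.76) = 95.2 m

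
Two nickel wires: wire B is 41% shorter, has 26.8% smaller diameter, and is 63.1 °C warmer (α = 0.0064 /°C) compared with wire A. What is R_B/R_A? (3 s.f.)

1.55

R ∝ ρL/d² with ρ ∝ (1+αΔT), so R_B/R_A = (1 − 41/100) × (1 − 26.8/100)⁻² × (1 + 0.0064×63.1)
= 0.59 × 1.866 × 1.404 = 1.55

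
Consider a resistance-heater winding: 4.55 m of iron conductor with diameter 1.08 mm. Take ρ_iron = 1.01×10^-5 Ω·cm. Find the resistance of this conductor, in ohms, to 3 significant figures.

0.502 Ω

ρ = 1.01×10^-5 Ω·cm = 1.01×10^-7 Ω·m
A = π(d/2)² = π(5.4000e-04 m)² = 9.161e-07 m²
R = ρL/A = (1.01×10^-7)(4.55 m)/(9.161e-07 m²) = 0.502 Ω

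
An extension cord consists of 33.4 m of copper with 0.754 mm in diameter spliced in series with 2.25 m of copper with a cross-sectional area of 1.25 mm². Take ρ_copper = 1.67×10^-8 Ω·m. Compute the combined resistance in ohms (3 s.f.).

1.28 Ω

Segment 1: A = π(d/2)² = π(3.7700e-04 m)² = 4.465e-07 m²
R₁ = ρL/A = (1.67×10^-8)(33.4)/(4.465e-07) = 1.249 Ω
Segment 2: A = 1.25 mm² = 1.250e-06 m²
R₂ = (1.67×10^-8)(2.25)/(1.250e-06) = 0.03006 Ω
R = R₁ + R₂ = 1.28 Ω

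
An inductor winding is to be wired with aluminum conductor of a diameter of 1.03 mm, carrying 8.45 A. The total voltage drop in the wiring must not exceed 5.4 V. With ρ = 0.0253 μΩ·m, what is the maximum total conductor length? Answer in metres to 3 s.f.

ρ = 0.0253 μΩ·m = 2.53×10^-8 Ω·m
A = π(d/2)² = π(5.1500e-04 m)² = 8.332e-07 m²
L_max = V_max·A/(1·ρI) = (5.4)(8.332e-07)/(2.53×10^-8×8.45) = 21.0 m

21.0 m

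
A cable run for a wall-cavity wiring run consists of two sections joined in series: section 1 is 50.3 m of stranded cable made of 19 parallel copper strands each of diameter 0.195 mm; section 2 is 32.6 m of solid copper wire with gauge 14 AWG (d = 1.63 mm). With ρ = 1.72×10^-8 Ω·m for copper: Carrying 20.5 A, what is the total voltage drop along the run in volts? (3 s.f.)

36.8 V

Section 1: A_strand = π(9.7500e-05)² = 2.986e-08 m²; R₁ = ρL/(N·A_s) = (1.72×10^-8)(50.3)/(19×2.986e-08) = 1.525 Ω
Section 2: A = π(1.63/2 mm)² = π(8.1500e-04 m)² = 2.087e-06 m²
R₂ = (1.72×10^-8)(32.6)/(2.087e-06) = 0.2687 Ω
R = R₁ + R₂ = 1.793 Ω
V = IR = 20.5 × 1.793 = 36.8 V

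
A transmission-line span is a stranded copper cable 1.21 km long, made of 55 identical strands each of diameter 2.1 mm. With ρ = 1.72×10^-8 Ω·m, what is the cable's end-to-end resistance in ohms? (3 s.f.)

0.109 Ω

A_strand = π(1.0500e-03 m)² = 3.464e-06 m²
R_strand = ρL/A = (1.72×10^-8)(1210)/(3.464e-06) = 6.009 Ω
R_total = R_strand/N = 6.009/55 = 0.109 Ω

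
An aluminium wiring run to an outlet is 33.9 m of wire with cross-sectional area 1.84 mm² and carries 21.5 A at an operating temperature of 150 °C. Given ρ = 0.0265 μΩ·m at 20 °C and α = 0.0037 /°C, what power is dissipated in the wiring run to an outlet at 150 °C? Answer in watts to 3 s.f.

ρ = 0.0265 μΩ·m = 2.65×10^-8 Ω·m
A = 1.84 mm² = 1.840e-06 m²
R₍20₎ = ρL/A = (2.65×10^-8)(33.9)/(1.840e-06) = 0.4882 Ω
R₍150₎ = R₍20₎(1 + αΔT) = 0.4882 × (1 + 0.0037×130) = 0.7231 Ω
P = I²R = (21.5)² × 0.7231 = 334 W

334 W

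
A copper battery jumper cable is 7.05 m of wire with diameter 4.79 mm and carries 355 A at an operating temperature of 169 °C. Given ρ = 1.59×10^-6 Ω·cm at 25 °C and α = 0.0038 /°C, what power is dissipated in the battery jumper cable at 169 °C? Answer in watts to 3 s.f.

ρ = 1.59×10^-6 Ω·cm = 1.59×10^-8 Ω·m
A = π(d/2)² = π(2.3950e-03 m)² = 1.802e-05 m²
R₍25₎ = ρL/A = (1.59×10^-8)(7.05)/(1.802e-05) = 0.006221 Ω
R₍169₎ = R₍25₎(1 + αΔT) = 0.006221 × (1 + 0.0038×144) = 0.009624 Ω
P = I²R = (355)² × 0.009624 = 1210 W

1210 W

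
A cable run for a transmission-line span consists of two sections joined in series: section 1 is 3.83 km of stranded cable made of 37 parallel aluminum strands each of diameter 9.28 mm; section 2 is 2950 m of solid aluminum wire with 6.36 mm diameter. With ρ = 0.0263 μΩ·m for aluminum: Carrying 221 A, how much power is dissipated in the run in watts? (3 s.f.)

ρ = 0.0263 μΩ·m = 2.63×10^-8 Ω·m
Section 1: A_strand = π(4.6400e-03)² = 6.764e-05 m²; R₁ = ρL/(N·A_s) = (2.63×10^-8)(3830)/(37×6.764e-05) = 0.04025 Ω
Section 2: A = π(d/2)² = π(3.1800e-03 m)² = 3.177e-05 m²
R₂ = (2.63×10^-8)(2950)/(3.177e-05) = 2.442 Ω
R = R₁ + R₂ = 2.482 Ω
P = I²R = (221)² × 2.482 = 1.21×10^5 W

1.21×10^5 W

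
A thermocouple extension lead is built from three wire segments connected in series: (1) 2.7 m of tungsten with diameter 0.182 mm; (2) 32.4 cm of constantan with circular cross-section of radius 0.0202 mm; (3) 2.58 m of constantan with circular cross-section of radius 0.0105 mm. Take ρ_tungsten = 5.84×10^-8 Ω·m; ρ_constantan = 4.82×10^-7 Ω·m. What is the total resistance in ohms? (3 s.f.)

Seg 1: A = π(d/2)² = π(9.1000e-05 m)² = 2.602e-08 m²
R_1 = (5.84×10^-8)(2.7)/(2.602e-08) = 6.061 Ω
Seg 2: A = πr² = π(2.0200e-05 m)² = 1.282e-09 m²
R_2 = (4.82×10^-7)(0.324)/(1.282e-09) = 121.8 Ω
Seg 3: A = πr² = π(1.0500e-05 m)² = 3.464e-10 m²
R_3 = (4.82×10^-7)(2.58)/(3.464e-10) = 3590 Ω
R_total = R_1 + R_2 + R_3 = 3720 Ω

3720 Ω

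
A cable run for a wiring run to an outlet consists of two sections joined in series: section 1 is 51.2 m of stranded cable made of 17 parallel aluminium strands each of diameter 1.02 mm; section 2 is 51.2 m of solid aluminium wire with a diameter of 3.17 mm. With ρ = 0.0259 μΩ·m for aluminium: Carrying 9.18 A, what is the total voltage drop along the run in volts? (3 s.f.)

2.42 V

ρ = 0.0259 μΩ·m = 2.59×10^-8 Ω·m
Section 1: A_strand = π(5.1000e-04)² = 8.171e-07 m²; R₁ = ρL/(N·A_s) = (2.59×10^-8)(51.2)/(17×8.171e-07) = 0.09546 Ω
Section 2: A = π(d/2)² = π(1.5850e-03 m)² = 7.892e-06 m²
R₂ = (2.59×10^-8)(51.2)/(7.892e-06) = 0.168 Ω
R = R₁ + R₂ = 0.2635 Ω
V = IR = 9.18 × 0.2635 = 2.42 V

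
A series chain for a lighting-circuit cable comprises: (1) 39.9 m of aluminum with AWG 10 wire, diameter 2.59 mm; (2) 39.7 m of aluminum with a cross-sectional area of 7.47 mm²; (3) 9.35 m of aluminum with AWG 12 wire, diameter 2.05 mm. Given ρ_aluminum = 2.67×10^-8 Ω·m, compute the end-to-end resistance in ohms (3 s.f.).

Seg 1: A = π(2.59/2 mm)² = π(1.2950e-03 m)² = 5.269e-06 m²
R_1 = (2.67×10^-8)(39.9)/(5.269e-06) = 0.2022 Ω
Seg 2: A = 7.47 mm² = 7.470e-06 m²
R_2 = (2.67×10^-8)(39.7)/(7.470e-06) = 0.1419 Ω
Seg 3: A = π(2.05/2 mm)² = π(1.0250e-03 m)² = 3.301e-06 m²
R_3 = (2.67×10^-8)(9.35)/(3.301e-06) = 0.07564 Ω
R_total = R_1 + R_2 + R_3 = 0.420 Ω

0.420 Ω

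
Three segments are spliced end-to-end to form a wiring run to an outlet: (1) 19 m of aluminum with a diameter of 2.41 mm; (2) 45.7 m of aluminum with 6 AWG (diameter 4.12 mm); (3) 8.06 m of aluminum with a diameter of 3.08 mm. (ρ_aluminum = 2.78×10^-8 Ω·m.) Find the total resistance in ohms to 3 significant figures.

0.241 Ω

Seg 1: A = π(d/2)² = π(1.2050e-03 m)² = 4.562e-06 m²
R_1 = (2.78×10^-8)(19)/(4.562e-06) = 0.1158 Ω
Seg 2: A = π(4.12/2 mm)² = π(2.0600e-03 m)² = 1.333e-05 m²
R_2 = (2.78×10^-8)(45.7)/(1.333e-05) = 0.0953 Ω
Seg 3: A = π(d/2)² = π(1.5400e-03 m)² = 7.451e-06 m²
R_3 = (2.78×10^-8)(8.06)/(7.451e-06) = 0.03007 Ω
R_total = R_1 + R_2 + R_3 = 0.241 Ω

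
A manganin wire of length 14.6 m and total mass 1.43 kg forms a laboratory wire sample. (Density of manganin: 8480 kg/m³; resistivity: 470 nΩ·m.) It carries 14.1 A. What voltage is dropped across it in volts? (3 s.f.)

8.38 V

ρ = 470 nΩ·m = 4.70×10^-7 Ω·m
A = m/(density·L) = 1.43/(8480×14.6) = 1.1550e-05 m²
R = ρL/A = (4.70×10^-7)(14.6)/(1.1550e-05) = 0.5941 Ω
V = IR = 14.1 × 0.5941 = 8.38 V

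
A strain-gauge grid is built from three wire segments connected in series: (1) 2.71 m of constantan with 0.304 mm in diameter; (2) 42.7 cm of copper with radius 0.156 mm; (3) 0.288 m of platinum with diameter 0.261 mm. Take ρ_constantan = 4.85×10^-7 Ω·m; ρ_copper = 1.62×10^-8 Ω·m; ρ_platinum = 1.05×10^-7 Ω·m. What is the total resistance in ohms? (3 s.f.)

Seg 1: A = π(d/2)² = π(1.5200e-04 m)² = 7.258e-08 m²
R_1 = (4.85×10^-7)(2.71)/(7.258e-08) = 18.11 Ω
Seg 2: A = πr² = π(1.5600e-04 m)² = 7.645e-08 m²
R_2 = (1.62×10^-8)(0.427)/(7.645e-08) = 0.09048 Ω
Seg 3: A = π(d/2)² = π(1.3050e-04 m)² = 5.350e-08 m²
R_3 = (1.05×10^-7)(0.288)/(5.350e-08) = 0.5652 Ω
R_total = R_1 + R_2 + R_3 = 18.8 Ω

18.8 Ω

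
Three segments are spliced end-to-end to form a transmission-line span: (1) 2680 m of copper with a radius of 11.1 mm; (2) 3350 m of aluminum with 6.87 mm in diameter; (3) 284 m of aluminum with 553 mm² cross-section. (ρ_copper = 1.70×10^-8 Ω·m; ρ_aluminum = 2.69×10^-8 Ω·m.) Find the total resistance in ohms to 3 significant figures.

Seg 1: A = πr² = π(1.1100e-02 m)² = 3.871e-04 m²
R_1 = (1.70×10^-8)(2680)/(3.871e-04) = 0.1177 Ω
Seg 2: A = π(d/2)² = π(3.4350e-03 m)² = 3.707e-05 m²
R_2 = (2.69×10^-8)(3350)/(3.707e-05) = 2.431 Ω
Seg 3: A = 553 mm² = 5.530e-04 m²
R_3 = (2.69×10^-8)(284)/(5.530e-04) = 0.01381 Ω
R_total = R_1 + R_2 + R_3 = 2.56 Ω

2.56 Ω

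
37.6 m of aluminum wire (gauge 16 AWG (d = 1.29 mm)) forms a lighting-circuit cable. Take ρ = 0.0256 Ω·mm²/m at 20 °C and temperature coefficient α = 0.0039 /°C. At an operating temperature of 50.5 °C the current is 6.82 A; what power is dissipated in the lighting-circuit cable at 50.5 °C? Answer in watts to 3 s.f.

38.3 W

ρ = 0.0256 Ω·mm²/m = 2.56×10^-8 Ω·m
A = π(1.29/2 mm)² = π(6.4500e-04 m)² = 1.307e-06 m²
R₍20₎ = ρL/A = (2.56×10^-8)(37.6)/(1.307e-06) = 0.7365 Ω
R₍50.5₎ = R₍20₎(1 + αΔT) = 0.7365 × (1 + 0.0039×30.5) = 0.8241 Ω
P = I²R = (6.82)² × 0.8241 = 38.3 W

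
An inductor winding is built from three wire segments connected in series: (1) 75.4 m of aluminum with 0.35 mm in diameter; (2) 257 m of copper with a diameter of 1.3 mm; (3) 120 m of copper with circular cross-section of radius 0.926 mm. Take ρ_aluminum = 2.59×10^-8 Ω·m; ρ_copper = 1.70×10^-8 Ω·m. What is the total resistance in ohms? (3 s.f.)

Seg 1: A = π(d/2)² = π(1.7500e-04 m)² = 9.621e-08 m²
R_1 = (2.59×10^-8)(75.4)/(9.621e-08) = 20.3 Ω
Seg 2: A = π(d/2)² = π(6.5000e-04 m)² = 1.327e-06 m²
R_2 = (1.70×10^-8)(257)/(1.327e-06) = 3.292 Ω
Seg 3: A = πr² = π(9.2600e-04 m)² = 2.694e-06 m²
R_3 = (1.70×10^-8)(120)/(2.694e-06) = 0.7573 Ω
R_total = R_1 + R_2 + R_3 = 24.3 Ω

24.3 Ω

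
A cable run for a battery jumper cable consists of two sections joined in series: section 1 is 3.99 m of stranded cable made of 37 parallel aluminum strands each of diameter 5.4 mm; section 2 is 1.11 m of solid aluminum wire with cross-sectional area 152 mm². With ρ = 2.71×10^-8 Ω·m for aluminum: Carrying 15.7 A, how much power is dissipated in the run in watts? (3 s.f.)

0.0802 W

Section 1: A_strand = π(2.7000e-03)² = 2.290e-05 m²; R₁ = ρL/(N·A_s) = (2.71×10^-8)(3.99)/(37×2.290e-05) = 1.276×10^-4 Ω
Section 2: A = 152 mm² = 1.520e-04 m²
R₂ = (2.71×10^-8)(1.11)/(1.520e-04) = 1.979×10^-4 Ω
R = R₁ + R₂ = 3.255×10^-4 Ω
P = I²R = (15.7)² × 3.255×10^-4 = 0.0802 W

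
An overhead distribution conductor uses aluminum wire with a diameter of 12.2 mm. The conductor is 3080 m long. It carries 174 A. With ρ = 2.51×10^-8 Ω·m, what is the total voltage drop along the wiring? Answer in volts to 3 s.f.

A = π(d/2)² = π(6.1000e-03 m)² = 1.169e-04 m²
R = ρL/A = (2.51×10^-8)(3080)/(1.169e-04) = 0.6613 Ω
V = IR = 174 × 0.6613 = 115 V

115 V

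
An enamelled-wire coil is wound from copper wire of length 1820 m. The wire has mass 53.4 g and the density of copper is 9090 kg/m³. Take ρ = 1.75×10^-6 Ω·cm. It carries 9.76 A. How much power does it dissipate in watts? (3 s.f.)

9.40×10^5 W

ρ = 1.75×10^-6 Ω·cm = 1.75×10^-8 Ω·m
A = m/(density·L) = 0.0534/(9090×1820) = 3.2278e-09 m²
R = ρL/A = (1.75×10^-8)(1820)/(3.2278e-09) = 9867 Ω
P = I²R = (9.76)² × 9867 = 9.40×10^5 W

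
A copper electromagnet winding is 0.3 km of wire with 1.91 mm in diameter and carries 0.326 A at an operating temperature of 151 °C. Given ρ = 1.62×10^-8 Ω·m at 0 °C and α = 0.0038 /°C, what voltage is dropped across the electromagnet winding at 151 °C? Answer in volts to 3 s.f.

0.870 V

A = π(d/2)² = π(9.5500e-04 m)² = 2.865e-06 m²
R₍0₎ = ρL/A = (1.62×10^-8)(300)/(2.865e-06) = 1.696 Ω
R₍151₎ = R₍0₎(1 + αΔT) = 1.696 × (1 + 0.0038×151) = 2.669 Ω
V = IR = 0.326 × 2.669 = 0.870 V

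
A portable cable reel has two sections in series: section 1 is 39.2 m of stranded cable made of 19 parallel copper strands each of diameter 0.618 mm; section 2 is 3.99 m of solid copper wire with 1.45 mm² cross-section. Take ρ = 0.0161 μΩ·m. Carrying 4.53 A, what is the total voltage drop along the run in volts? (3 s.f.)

ρ = 0.0161 μΩ·m = 1.61×10^-8 Ω·m
Section 1: A_strand = π(3.0900e-04)² = 3.000e-07 m²; R₁ = ρL/(N·A_s) = (1.61×10^-8)(39.2)/(19×3.000e-07) = 0.1107 Ω
Section 2: A = 1.45 mm² = 1.450e-06 m²
R₂ = (1.61×10^-8)(3.99)/(1.450e-06) = 0.0443 Ω
R = R₁ + R₂ = 0.155 Ω
V = IR = 4.53 × 0.155 = 0.702 V

0.702 V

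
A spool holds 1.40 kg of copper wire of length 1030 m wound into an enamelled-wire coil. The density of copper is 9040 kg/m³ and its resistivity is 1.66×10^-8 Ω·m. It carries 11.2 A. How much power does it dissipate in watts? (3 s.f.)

14300 W

A = m/(density·L) = 1.4/(9040×1030) = 1.5036e-07 m²
R = ρL/A = (1.66×10^-8)(1030)/(1.5036e-07) = 113.7 Ω
P = I²R = (11.2)² × 113.7 = 14300 W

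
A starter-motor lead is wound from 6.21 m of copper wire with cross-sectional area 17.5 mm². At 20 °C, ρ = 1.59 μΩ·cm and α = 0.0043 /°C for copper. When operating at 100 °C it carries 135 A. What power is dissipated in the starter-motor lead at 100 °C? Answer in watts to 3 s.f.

ρ = 1.59 μΩ·cm = 1.59×10^-8 Ω·m
A = 17.5 mm² = 1.750e-05 m²
R₍20₎ = ρL/A = (1.59×10^-8)(6.21)/(1.750e-05) = 0.005642 Ω
R₍100₎ = R₍20₎(1 + αΔT) = 0.005642 × (1 + 0.0043×80) = 0.007583 Ω
P = I²R = (135)² × 0.007583 = 138 W

138 W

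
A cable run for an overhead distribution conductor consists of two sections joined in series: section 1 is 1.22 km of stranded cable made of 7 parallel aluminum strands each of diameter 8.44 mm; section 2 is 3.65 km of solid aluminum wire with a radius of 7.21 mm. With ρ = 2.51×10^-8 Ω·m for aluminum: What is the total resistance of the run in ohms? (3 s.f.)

0.639 Ω

Section 1: A_strand = π(4.2200e-03)² = 5.595e-05 m²; R₁ = ρL/(N·A_s) = (2.51×10^-8)(1220)/(7×5.595e-05) = 0.07819 Ω
Section 2: A = πr² = π(7.2100e-03 m)² = 1.633e-04 m²
R₂ = (2.51×10^-8)(3650)/(1.633e-04) = 0.561 Ω
R = R₁ + R₂ = 0.639 Ω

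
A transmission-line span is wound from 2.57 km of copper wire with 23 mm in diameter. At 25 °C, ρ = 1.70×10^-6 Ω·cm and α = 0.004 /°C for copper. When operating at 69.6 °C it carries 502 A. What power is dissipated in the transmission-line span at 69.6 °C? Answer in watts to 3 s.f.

ρ = 1.70×10^-6 Ω·cm = 1.70×10^-8 Ω·m
A = π(d/2)² = π(1.1500e-02 m)² = 4.155e-04 m²
R₍25₎ = ρL/A = (1.70×10^-8)(2570)/(4.155e-04) = 0.1052 Ω
R₍69.6₎ = R₍25₎(1 + αΔT) = 0.1052 × (1 + 0.004×44.6) = 0.1239 Ω
P = I²R = (502)² × 0.1239 = 31200 W

31200 W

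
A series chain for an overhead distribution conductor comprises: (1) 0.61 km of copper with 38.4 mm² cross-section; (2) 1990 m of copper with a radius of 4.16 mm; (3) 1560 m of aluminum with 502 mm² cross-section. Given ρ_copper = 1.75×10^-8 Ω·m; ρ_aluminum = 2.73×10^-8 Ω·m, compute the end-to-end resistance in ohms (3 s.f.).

Seg 1: A = 38.4 mm² = 3.840e-05 m²
R_1 = (1.75×10^-8)(610)/(3.840e-05) = 0.278 Ω
Seg 2: A = πr² = π(4.1600e-03 m)² = 5.437e-05 m²
R_2 = (1.75×10^-8)(1990)/(5.437e-05) = 0.6406 Ω
Seg 3: A = 502 mm² = 5.020e-04 m²
R_3 = (2.73×10^-8)(1560)/(5.020e-04) = 0.08484 Ω
R_total = R_1 + R_2 + R_3 = 1.00 Ω

1.00 Ω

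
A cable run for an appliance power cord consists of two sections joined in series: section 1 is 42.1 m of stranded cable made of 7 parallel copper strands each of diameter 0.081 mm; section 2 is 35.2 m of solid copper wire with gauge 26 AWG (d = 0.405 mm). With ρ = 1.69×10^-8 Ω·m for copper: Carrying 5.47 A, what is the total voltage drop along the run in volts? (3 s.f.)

Section 1: A_strand = π(4.0500e-05)² = 5.153e-09 m²; R₁ = ρL/(N·A_s) = (1.69×10^-8)(42.1)/(7×5.153e-09) = 19.72 Ω
Section 2: A = π(0.405/2 mm)² = π(2.0250e-04 m)² = 1.288e-07 m²
R₂ = (1.69×10^-8)(35.2)/(1.288e-07) = 4.618 Ω
R = R₁ + R₂ = 24.34 Ω
V = IR = 5.47 × 24.34 = 133 V

133 V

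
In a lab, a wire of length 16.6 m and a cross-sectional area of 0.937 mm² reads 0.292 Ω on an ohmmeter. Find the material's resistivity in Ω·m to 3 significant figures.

A = 0.937 mm² = 9.370e-07 m²
ρ = RA/L = (0.292)(9.370e-07)/(16.6) = 1.65×10^-8 Ω·m

1.65×10^-8 Ω·m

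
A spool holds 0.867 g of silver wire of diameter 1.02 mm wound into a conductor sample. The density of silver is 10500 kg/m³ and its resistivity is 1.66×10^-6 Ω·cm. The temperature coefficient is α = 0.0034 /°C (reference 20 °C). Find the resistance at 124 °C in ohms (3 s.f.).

0.00278 Ω

ρ = 1.66×10^-6 Ω·cm = 1.66×10^-8 Ω·m
A = π(d/2)² = π(5.1000e-04 m)² = 8.1713e-07 m²
L = m/(density·A) = 8.670×10^-4/(10500×8.1713e-07) = 0.1011 m
R = ρL/A = (1.66×10^-8)(0.1011)/(8.1713e-07) = 0.002053 Ω
R(124 °C) = 0.002053 × (1 + 0.0034×104) = 0.00278 Ω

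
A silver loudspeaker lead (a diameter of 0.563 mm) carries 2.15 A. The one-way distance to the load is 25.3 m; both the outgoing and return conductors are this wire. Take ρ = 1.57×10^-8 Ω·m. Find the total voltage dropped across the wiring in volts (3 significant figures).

6.86 V

A = π(d/2)² = π(2.8150e-04 m)² = 2.489e-07 m²
Total conductor length (both ways) L = 2 × 25.3 = 50.6 m
R = ρL/A = (1.57×10^-8)(50.6)/(2.489e-07) = 3.191 Ω
V = IR = 2.15 × 3.191 = 6.86 V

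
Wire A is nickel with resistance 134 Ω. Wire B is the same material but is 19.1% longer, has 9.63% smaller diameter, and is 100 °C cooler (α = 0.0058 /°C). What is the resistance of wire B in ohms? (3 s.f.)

82.1 Ω

R ∝ ρL/d² with ρ ∝ (1+αΔT), so R_B/R_A = (1 + 19.1/100) × (1 − 9.63/100)⁻² × (1 − 0.0058×100)
= 1.191 × 1.224 × 0.42 = 0.6125
R_B = 0.6125 × 134 = 82.1 Ω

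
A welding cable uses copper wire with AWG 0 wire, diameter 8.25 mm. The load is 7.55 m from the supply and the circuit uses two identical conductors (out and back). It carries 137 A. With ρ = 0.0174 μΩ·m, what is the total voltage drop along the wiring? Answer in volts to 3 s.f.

ρ = 0.0174 μΩ·m = 1.74×10^-8 Ω·m
A = π(8.25/2 mm)² = π(4.1250e-03 m)² = 5.346e-05 m²
Total conductor length (both ways) L = 2 × 7.55 = 15.1 m
R = ρL/A = (1.74×10^-8)(15.1)/(5.346e-05) = 0.004915 Ω
V = IR = 137 × 0.004915 = 0.673 V

0.673 V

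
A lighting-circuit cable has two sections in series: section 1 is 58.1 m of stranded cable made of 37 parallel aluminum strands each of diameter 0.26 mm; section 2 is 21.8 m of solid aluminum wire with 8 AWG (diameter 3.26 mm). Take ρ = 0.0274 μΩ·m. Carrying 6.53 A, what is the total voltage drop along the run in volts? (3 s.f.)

5.76 V

ρ = 0.0274 μΩ·m = 2.74×10^-8 Ω·m
Section 1: A_strand = π(1.3000e-04)² = 5.309e-08 m²; R₁ = ρL/(N·A_s) = (2.74×10^-8)(58.1)/(37×5.309e-08) = 0.8104 Ω
Section 2: A = π(3.26/2 mm)² = π(1.6300e-03 m)² = 8.347e-06 m²
R₂ = (2.74×10^-8)(21.8)/(8.347e-06) = 0.07156 Ω
R = R₁ + R₂ = 0.8819 Ω
V = IR = 6.53 × 0.8819 = 5.76 V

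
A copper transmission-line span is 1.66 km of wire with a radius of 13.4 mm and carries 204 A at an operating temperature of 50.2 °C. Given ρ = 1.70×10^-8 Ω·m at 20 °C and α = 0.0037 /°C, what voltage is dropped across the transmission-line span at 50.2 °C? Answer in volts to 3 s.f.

11.3 V

A = πr² = π(1.3400e-02 m)² = 5.641e-04 m²
R₍20₎ = ρL/A = (1.70×10^-8)(1660)/(5.641e-04) = 0.05003 Ω
R₍50.2₎ = R₍20₎(1 + αΔT) = 0.05003 × (1 + 0.0037×30.2) = 0.05562 Ω
V = IR = 204 × 0.05562 = 11.3 V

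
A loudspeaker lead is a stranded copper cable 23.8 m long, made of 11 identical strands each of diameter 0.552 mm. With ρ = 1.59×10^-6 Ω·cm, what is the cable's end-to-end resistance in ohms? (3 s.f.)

0.144 Ω

ρ = 1.59×10^-6 Ω·cm = 1.59×10^-8 Ω·m
A_strand = π(2.7600e-04 m)² = 2.393e-07 m²
R_strand = ρL/A = (1.59×10^-8)(23.8)/(2.393e-07) = 1.581 Ω
R_total = R_strand/N = 1.581/11 = 0.144 Ω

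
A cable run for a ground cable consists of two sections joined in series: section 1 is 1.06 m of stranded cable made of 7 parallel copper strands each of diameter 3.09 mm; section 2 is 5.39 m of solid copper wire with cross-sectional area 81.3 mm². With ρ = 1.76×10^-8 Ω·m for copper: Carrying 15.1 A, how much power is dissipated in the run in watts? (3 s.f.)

0.347 W

Section 1: A_strand = π(1.5450e-03)² = 7.499e-06 m²; R₁ = ρL/(N·A_s) = (1.76×10^-8)(1.06)/(7×7.499e-06) = 3.554×10^-4 Ω
Section 2: A = 81.3 mm² = 8.130e-05 m²
R₂ = (1.76×10^-8)(5.39)/(8.130e-05) = 0.001167 Ω
R = R₁ + R₂ = 0.001522 Ω
P = I²R = (15.1)² × 0.001522 = 0.347 W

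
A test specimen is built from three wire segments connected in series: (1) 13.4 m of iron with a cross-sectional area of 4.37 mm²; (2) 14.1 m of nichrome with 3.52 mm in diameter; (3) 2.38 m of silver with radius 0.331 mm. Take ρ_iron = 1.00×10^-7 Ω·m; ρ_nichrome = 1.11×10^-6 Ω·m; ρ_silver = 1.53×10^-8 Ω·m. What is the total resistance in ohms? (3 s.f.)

2.02 Ω

Seg 1: A = 4.37 mm² = 4.370e-06 m²
R_1 = (1.00×10^-7)(13.4)/(4.370e-06) = 0.3066 Ω
Seg 2: A = π(d/2)² = π(1.7600e-03 m)² = 9.731e-06 m²
R_2 = (1.11×10^-6)(14.1)/(9.731e-06) = 1.608 Ω
Seg 3: A = πr² = π(3.3100e-04 m)² = 3.442e-07 m²
R_3 = (1.53×10^-8)(2.38)/(3.442e-07) = 0.1058 Ω
R_total = R_1 + R_2 + R_3 = 2.02 Ω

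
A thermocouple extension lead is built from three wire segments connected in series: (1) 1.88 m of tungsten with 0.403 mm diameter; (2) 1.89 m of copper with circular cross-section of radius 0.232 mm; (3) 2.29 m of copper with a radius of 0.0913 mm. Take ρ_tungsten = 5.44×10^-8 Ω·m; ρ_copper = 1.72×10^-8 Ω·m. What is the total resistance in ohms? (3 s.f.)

Seg 1: A = π(d/2)² = π(2.0150e-04 m)² = 1.276e-07 m²
R_1 = (5.44×10^-8)(1.88)/(1.276e-07) = 0.8018 Ω
Seg 2: A = πr² = π(2.3200e-04 m)² = 1.691e-07 m²
R_2 = (1.72×10^-8)(1.89)/(1.691e-07) = 0.1922 Ω
Seg 3: A = πr² = π(9.1300e-05 m)² = 2.619e-08 m²
R_3 = (1.72×10^-8)(2.29)/(2.619e-08) = 1.504 Ω
R_total = R_1 + R_2 + R_3 = 2.50 Ω

2.50 Ω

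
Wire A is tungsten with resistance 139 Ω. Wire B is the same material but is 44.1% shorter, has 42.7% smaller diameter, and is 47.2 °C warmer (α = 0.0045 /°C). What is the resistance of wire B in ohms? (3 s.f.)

287 Ω

R ∝ ρL/d² with ρ ∝ (1+αΔT), so R_B/R_A = (1 − 44.1/100) × (1 − 42.7/100)⁻² × (1 + 0.0045×47.2)
= 0.559 × 3.046 × 1.212 = 2.064
R_B = 2.064 × 139 = 287 Ω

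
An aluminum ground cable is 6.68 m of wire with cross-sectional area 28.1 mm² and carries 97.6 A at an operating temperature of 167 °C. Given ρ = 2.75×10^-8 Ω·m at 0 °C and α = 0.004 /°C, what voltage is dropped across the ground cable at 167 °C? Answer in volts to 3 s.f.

1.06 V

A = 28.1 mm² = 2.810e-05 m²
R₍0₎ = ρL/A = (2.75×10^-8)(6.68)/(2.810e-05) = 0.006537 Ω
R₍167₎ = R₍0₎(1 + αΔT) = 0.006537 × (1 + 0.004×167) = 0.0109 Ω
V = IR = 97.6 × 0.0109 = 1.06 V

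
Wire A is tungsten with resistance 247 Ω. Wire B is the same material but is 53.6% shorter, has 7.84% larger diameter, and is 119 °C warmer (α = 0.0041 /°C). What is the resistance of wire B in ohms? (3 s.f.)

147 Ω

R ∝ ρL/d² with ρ ∝ (1+αΔT), so R_B/R_A = (1 − 53.6/100) × (1 + 7.84/100)⁻² × (1 + 0.0041×119)
= 0.464 × 0.8599 × 1.488 = 0.5937
R_B = 0.5937 × 247 = 147 Ω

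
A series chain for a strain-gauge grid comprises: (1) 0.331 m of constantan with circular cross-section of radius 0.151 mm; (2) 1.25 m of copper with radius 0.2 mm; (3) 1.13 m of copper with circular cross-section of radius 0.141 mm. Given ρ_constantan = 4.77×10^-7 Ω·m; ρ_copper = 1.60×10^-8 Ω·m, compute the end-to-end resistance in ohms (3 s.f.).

2.65 Ω

Seg 1: A = πr² = π(1.5100e-04 m)² = 7.163e-08 m²
R_1 = (4.77×10^-7)(0.331)/(7.163e-08) = 2.204 Ω
Seg 2: A = πr² = π(2.0000e-04 m)² = 1.257e-07 m²
R_2 = (1.60×10^-8)(1.25)/(1.257e-07) = 0.1592 Ω
Seg 3: A = πr² = π(1.4100e-04 m)² = 6.246e-08 m²
R_3 = (1.60×10^-8)(1.13)/(6.246e-08) = 0.2895 Ω
R_total = R_1 + R_2 + R_3 = 2.65 Ω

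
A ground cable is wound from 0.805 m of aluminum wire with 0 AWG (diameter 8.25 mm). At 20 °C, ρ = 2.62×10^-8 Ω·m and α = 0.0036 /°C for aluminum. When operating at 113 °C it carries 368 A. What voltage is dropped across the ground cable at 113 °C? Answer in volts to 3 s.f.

A = π(8.25/2 mm)² = π(4.1250e-03 m)² = 5.346e-05 m²
R₍20₎ = ρL/A = (2.62×10^-8)(0.805)/(5.346e-05) = 3.945×10^-4 Ω
R₍113₎ = R₍20₎(1 + αΔT) = 3.945×10^-4 × (1 + 0.0036×93) = 5.266×10^-4 Ω
V = IR = 368 × 5.266×10^-4 = 0.194 V

0.194 V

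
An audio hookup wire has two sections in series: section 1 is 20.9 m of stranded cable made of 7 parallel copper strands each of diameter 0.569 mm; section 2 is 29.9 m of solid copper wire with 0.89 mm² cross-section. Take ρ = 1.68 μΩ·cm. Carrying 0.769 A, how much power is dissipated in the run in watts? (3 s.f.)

0.450 W

ρ = 1.68 μΩ·cm = 1.68×10^-8 Ω·m
Section 1: A_strand = π(2.8450e-04)² = 2.543e-07 m²; R₁ = ρL/(N·A_s) = (1.68×10^-8)(20.9)/(7×2.543e-07) = 0.1973 Ω
Section 2: A = 0.89 mm² = 8.900e-07 m²
R₂ = (1.68×10^-8)(29.9)/(8.900e-07) = 0.5644 Ω
R = R₁ + R₂ = 0.7617 Ω
P = I²R = (0.769)² × 0.7617 = 0.450 W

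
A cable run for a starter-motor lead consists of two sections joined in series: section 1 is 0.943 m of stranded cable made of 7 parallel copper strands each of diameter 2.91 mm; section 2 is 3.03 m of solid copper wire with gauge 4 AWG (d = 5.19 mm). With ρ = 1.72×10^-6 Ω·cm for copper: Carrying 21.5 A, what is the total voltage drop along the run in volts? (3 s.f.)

0.0605 V

ρ = 1.72×10^-6 Ω·cm = 1.72×10^-8 Ω·m
Section 1: A_strand = π(1.4550e-03)² = 6.651e-06 m²; R₁ = ρL/(N·A_s) = (1.72×10^-8)(0.943)/(7×6.651e-06) = 3.484×10^-4 Ω
Section 2: A = π(5.19/2 mm)² = π(2.5950e-03 m)² = 2.116e-05 m²
R₂ = (1.72×10^-8)(3.03)/(2.116e-05) = 0.002463 Ω
R = R₁ + R₂ = 0.002812 Ω
V = IR = 21.5 × 0.002812 = 0.0605 V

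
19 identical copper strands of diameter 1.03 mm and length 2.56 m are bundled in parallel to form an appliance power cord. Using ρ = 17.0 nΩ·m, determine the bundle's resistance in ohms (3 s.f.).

ρ = 17.0 nΩ·m = 1.70×10^-8 Ω·m
A_strand = π(5.1500e-04 m)² = 8.332e-07 m²
R_strand = ρL/A = (1.70×10^-8)(2.56)/(8.332e-07) = 0.05223 Ω
R_total = R_strand/N = 0.05223/19 = 0.00275 Ω

0.00275 Ω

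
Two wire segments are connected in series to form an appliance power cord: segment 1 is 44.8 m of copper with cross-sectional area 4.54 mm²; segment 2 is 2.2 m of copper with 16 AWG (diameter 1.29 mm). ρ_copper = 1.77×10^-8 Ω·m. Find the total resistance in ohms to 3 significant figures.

0.204 Ω

Segment 1: A = 4.54 mm² = 4.540e-06 m²
R₁ = ρL/A = (1.77×10^-8)(44.8)/(4.540e-06) = 0.1747 Ω
Segment 2: A = π(1.29/2 mm)² = π(6.4500e-04 m)² = 1.307e-06 m²
R₂ = (1.77×10^-8)(2.2)/(1.307e-06) = 0.02979 Ω
R = R₁ + R₂ = 0.204 Ω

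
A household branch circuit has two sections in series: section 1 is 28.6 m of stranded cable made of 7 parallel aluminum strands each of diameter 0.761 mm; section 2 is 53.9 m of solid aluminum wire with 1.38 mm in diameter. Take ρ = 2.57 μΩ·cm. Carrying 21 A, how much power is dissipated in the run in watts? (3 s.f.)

ρ = 2.57 μΩ·cm = 2.57×10^-8 Ω·m
Section 1: A_strand = π(3.8050e-04)² = 4.548e-07 m²; R₁ = ρL/(N·A_s) = (2.57×10^-8)(28.6)/(7×4.548e-07) = 0.2309 Ω
Section 2: A = π(d/2)² = π(6.9000e-04 m)² = 1.496e-06 m²
R₂ = (2.57×10^-8)(53.9)/(1.496e-06) = 0.9261 Ω
R = R₁ + R₂ = 1.157 Ω
P = I²R = (21)² × 1.157 = 510 W

510 W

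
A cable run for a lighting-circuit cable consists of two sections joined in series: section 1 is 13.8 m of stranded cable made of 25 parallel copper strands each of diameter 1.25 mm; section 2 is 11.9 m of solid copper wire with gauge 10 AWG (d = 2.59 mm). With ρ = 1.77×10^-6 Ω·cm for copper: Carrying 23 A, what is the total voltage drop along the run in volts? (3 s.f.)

ρ = 1.77×10^-6 Ω·cm = 1.77×10^-8 Ω·m
Section 1: A_strand = π(6.2500e-04)² = 1.227e-06 m²; R₁ = ρL/(N·A_s) = (1.77×10^-8)(13.8)/(25×1.227e-06) = 0.007962 Ω
Section 2: A = π(2.59/2 mm)² = π(1.2950e-03 m)² = 5.269e-06 m²
R₂ = (1.77×10^-8)(11.9)/(5.269e-06) = 0.03998 Ω
R = R₁ + R₂ = 0.04794 Ω
V = IR = 23 × 0.04794 = 1.10 V

1.10 V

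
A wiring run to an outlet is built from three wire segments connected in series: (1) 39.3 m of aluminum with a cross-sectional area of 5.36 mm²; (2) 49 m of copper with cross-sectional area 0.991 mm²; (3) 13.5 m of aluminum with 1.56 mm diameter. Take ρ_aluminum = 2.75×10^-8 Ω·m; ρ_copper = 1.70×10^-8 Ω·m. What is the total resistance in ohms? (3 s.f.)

1.24 Ω

Seg 1: A = 5.36 mm² = 5.360e-06 m²
R_1 = (2.75×10^-8)(39.3)/(5.360e-06) = 0.2016 Ω
Seg 2: A = 0.991 mm² = 9.910e-07 m²
R_2 = (1.70×10^-8)(49)/(9.910e-07) = 0.8406 Ω
Seg 3: A = π(d/2)² = π(7.8000e-04 m)² = 1.911e-06 m²
R_3 = (2.75×10^-8)(13.5)/(1.911e-06) = 0.1942 Ω
R_total = R_1 + R_2 + R_3 = 1.24 Ω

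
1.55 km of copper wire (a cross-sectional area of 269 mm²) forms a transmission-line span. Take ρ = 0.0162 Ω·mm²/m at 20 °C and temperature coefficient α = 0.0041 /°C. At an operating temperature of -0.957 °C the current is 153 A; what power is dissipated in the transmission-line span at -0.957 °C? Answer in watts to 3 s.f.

2000 W

ρ = 0.0162 Ω·mm²/m = 1.62×10^-8 Ω·m
A = 269 mm² = 2.690e-04 m²
R₍20₎ = ρL/A = (1.62×10^-8)(1550)/(2.690e-04) = 0.09335 Ω
R₍-0.957₎ = R₍20₎(1 + αΔT) = 0.09335 × (1 + 0.0041×-21) = 0.08533 Ω
P = I²R = (153)² × 0.08533 = 2000 W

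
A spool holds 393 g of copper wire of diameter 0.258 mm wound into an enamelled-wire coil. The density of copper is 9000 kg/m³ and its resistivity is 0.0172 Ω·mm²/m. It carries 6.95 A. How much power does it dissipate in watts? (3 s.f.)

ρ = 0.0172 Ω·mm²/m = 1.72×10^-8 Ω·m
A = π(d/2)² = π(1.2900e-04 m)² = 5.2279e-08 m²
L = m/(density·A) = 0.393/(9000×5.2279e-08) = 835.3 m
R = ρL/A = (1.72×10^-8)(835.3)/(5.2279e-08) = 274.8 Ω
P = I²R = (6.95)² × 274.8 = 13300 W

13300 W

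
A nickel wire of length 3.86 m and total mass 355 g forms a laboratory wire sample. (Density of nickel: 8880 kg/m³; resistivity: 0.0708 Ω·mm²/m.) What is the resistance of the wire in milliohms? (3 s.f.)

ρ = 0.0708 Ω·mm²/m = 7.08×10^-8 Ω·m
A = m/(density·L) = 0.355/(8880×3.86) = 1.0357e-05 m²
R = ρL/A = (7.08×10^-8)(3.86)/(1.0357e-05) = 26.4 mΩ

26.4 mΩ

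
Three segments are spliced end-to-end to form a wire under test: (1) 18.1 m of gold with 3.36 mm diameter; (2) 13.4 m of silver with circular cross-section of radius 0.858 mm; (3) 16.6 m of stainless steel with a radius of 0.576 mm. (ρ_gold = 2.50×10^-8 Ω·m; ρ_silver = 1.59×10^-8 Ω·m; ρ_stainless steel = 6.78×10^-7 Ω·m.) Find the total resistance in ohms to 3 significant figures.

10.9 Ω

Seg 1: A = π(d/2)² = π(1.6800e-03 m)² = 8.867e-06 m²
R_1 = (2.50×10^-8)(18.1)/(8.867e-06) = 0.05103 Ω
Seg 2: A = πr² = π(8.5800e-04 m)² = 2.313e-06 m²
R_2 = (1.59×10^-8)(13.4)/(2.313e-06) = 0.09212 Ω
Seg 3: A = πr² = π(5.7600e-04 m)² = 1.042e-06 m²
R_3 = (6.78×10^-7)(16.6)/(1.042e-06) = 10.8 Ω
R_total = R_1 + R_2 + R_3 = 10.9 Ω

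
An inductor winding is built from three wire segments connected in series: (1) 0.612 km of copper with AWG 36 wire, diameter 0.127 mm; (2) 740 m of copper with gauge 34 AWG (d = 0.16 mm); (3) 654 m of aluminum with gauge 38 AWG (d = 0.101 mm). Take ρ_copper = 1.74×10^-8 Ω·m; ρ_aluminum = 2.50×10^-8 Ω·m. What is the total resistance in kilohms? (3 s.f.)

Seg 1: A = π(0.127/2 mm)² = π(6.3500e-05 m)² = 1.267e-08 m²
R_1 = (1.74×10^-8)(612)/(1.267e-08) = 840.6 Ω
Seg 2: A = π(0.16/2 mm)² = π(8.0000e-05 m)² = 2.011e-08 m²
R_2 = (1.74×10^-8)(740)/(2.011e-08) = 640.4 Ω
Seg 3: A = π(0.101/2 mm)² = π(5.0500e-05 m)² = 8.012e-09 m²
R_3 = (2.50×10^-8)(654)/(8.012e-09) = 2041 Ω
R_total = R_1 + R_2 + R_3 = 3.52 kΩ

3.52 kΩ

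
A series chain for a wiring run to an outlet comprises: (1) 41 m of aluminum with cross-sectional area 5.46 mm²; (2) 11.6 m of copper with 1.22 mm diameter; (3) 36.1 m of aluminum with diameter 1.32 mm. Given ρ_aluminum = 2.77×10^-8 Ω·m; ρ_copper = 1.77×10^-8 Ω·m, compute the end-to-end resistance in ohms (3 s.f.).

1.11 Ω

Seg 1: A = 5.46 mm² = 5.460e-06 m²
R_1 = (2.77×10^-8)(41)/(5.460e-06) = 0.208 Ω
Seg 2: A = π(d/2)² = π(6.1000e-04 m)² = 1.169e-06 m²
R_2 = (1.77×10^-8)(11.6)/(1.169e-06) = 0.1756 Ω
Seg 3: A = π(d/2)² = π(6.6000e-04 m)² = 1.368e-06 m²
R_3 = (2.77×10^-8)(36.1)/(1.368e-06) = 0.7307 Ω
R_total = R_1 + R_2 + R_3 = 1.11 Ω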